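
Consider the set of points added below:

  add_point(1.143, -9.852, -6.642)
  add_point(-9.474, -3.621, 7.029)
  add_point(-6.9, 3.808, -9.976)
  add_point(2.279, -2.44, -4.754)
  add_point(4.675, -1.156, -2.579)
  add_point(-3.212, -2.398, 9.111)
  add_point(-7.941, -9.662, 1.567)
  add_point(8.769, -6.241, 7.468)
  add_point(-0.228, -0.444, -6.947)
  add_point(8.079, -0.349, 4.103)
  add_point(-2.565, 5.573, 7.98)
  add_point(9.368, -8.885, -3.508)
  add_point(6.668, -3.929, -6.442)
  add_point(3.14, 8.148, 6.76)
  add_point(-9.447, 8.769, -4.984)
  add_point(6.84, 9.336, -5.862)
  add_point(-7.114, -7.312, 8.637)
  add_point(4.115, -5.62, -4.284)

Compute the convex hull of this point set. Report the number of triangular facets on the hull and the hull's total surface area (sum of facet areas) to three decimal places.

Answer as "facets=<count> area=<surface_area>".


Hull vertices (14/18): indices [0, 1, 2, 5, 6, 7, 9, 10, 11, 12, 13, 14, 15, 16].

Area of each hull facet:
  f1: (p6, p7, p11) → 96.9108
  f2: (p14, p2, p15) → 57.1566
  f3: (p14, p6, p1) → 71.3605
  f4: (p14, p6, p2) → 66.4189
  f5: (p12, p15, p11) → 27.8047
  f6: (p12, p2, p15) → 94.2929
  f7: (p13, p14, p15) → 101.5760
  f8: (p9, p15, p11) → 80.1700
  f9: (p9, p7, p11) → 37.1048
  f10: (p9, p13, p15) → 63.9109
  f11: (p9, p13, p7) → 26.6380
  f12: (p0, p6, p11) → 48.4116
  f13: (p0, p6, p2) → 96.1942
  f14: (p0, p12, p11) → 24.8208
  f15: (p0, p12, p2) → 63.1349
  f16: (p16, p6, p1) → 17.3363
  f17: (p16, p6, p7) → 59.7119
  f18: (p10, p14, p1) → 85.3208
  f19: (p10, p13, p14) → 47.2875
  f20: (p10, p16, p1) → 25.6954
  f21: (p5, p16, p7) → 37.5567
  f22: (p5, p10, p16) → 14.9094
  f23: (p5, p13, p7) → 77.0367
  f24: (p5, p10, p13) → 22.3476
Σ area = 1343.108

Check V−E+F: 14 − 36 + 24 = 2.

facets=24 area=1343.108


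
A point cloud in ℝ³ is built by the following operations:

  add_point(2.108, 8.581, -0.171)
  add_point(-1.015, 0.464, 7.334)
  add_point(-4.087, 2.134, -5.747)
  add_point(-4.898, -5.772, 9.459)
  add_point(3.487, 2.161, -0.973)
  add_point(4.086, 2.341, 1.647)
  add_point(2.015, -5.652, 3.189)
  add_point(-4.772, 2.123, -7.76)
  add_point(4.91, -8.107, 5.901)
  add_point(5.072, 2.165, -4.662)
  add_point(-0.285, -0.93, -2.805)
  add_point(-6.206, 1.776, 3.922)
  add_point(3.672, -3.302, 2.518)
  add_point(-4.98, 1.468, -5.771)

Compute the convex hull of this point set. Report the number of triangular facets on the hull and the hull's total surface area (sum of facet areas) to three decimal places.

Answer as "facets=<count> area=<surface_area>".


facets=14 area=539.578

Extreme-point indices: [0, 1, 3, 5, 7, 8, 9, 11, 13] — 9 of 14 on the boundary.

Triangle areas on the boundary:
  f1: (p7, p8, p9) → 74.4671
  f2: (p0, p7, p11) → 60.1467
  f3: (p0, p7, p9) → 42.5533
  f4: (p3, p7, p8) → 98.8392
  f5: (p5, p8, p9) → 34.0427
  f6: (p5, p0, p9) → 21.2869
  f7: (p13, p7, p11) → 3.5140
  f8: (p13, p3, p11) → 38.9312
  f9: (p13, p3, p7) → 2.8769
  f10: (p1, p3, p8) → 37.8109
  f11: (p1, p5, p8) → 39.8409
  f12: (p1, p5, p0) → 26.0444
  f13: (p1, p0, p11) → 35.0628
  f14: (p1, p3, p11) → 24.1610
Σ area = 539.578

Check V−E+F: 9 − 21 + 14 = 2.


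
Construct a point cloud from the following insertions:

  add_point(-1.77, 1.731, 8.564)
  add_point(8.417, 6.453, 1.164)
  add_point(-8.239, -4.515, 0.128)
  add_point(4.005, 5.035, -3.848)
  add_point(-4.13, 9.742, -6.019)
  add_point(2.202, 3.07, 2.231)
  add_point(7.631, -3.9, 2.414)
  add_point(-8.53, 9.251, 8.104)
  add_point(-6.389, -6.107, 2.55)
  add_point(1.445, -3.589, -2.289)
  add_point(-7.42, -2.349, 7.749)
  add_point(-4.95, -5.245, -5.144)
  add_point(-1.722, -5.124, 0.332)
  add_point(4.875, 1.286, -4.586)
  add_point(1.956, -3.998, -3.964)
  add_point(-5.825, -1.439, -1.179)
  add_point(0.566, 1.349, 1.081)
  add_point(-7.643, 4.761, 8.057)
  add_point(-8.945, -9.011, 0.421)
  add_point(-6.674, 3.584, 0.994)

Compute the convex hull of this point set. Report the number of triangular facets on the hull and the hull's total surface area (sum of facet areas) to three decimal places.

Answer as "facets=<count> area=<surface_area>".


Points on the hull: [0, 1, 2, 3, 4, 6, 7, 10, 11, 13, 14, 17, 18] (13 of 20).

Facet areas (half cross-product norm):
  f1: (p7, p4, p1) → 107.0844
  f2: (p7, p0, p1) → 66.3908
  f3: (p2, p4, p18) → 12.5588
  f4: (p2, p7, p18) → 20.8797
  f5: (p2, p7, p4) → 104.8598
  f6: (p10, p7, p18) → 43.3989
  f7: (p11, p4, p18) → 49.0990
  f8: (p11, p14, p18) → 24.6640
  f9: (p13, p11, p4) → 71.4378
  f10: (p13, p11, p14) → 17.2356
  f11: (p6, p0, p1) → 62.0518
  f12: (p6, p13, p1) → 37.0739
  f13: (p6, p13, p14) → 25.0625
  f14: (p6, p10, p0) → 42.2579
  f15: (p6, p14, p18) → 51.7522
  f16: (p6, p10, p18) → 79.2843
  f17: (p17, p7, p0) → 11.9082
  f18: (p17, p10, p0) → 20.6879
  f19: (p17, p10, p7) → 2.7072
  f20: (p3, p4, p1) → 26.1143
  f21: (p3, p13, p1) → 13.1222
  f22: (p3, p13, p4) → 14.9522
Σ area = 904.583

Check V−E+F: 13 − 33 + 22 = 2.

facets=22 area=904.583


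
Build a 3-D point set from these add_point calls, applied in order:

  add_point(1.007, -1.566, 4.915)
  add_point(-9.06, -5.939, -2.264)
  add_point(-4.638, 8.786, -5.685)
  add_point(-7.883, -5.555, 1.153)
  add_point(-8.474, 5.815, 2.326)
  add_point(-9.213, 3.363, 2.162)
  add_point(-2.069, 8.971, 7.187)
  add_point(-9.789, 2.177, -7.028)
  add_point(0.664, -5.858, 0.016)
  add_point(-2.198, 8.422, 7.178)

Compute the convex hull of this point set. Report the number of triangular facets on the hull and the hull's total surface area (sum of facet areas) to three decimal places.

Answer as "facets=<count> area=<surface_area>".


Hull vertices (10/10): indices [0, 1, 2, 3, 4, 5, 6, 7, 8, 9].

Triangle areas on the boundary:
  f1: (p2, p6, p0) → 72.6466
  f2: (p5, p1, p7) → 40.2622
  f3: (p8, p2, p0) → 51.4900
  f4: (p8, p1, p7) → 46.3393
  f5: (p8, p2, p7) → 63.2206
  f6: (p4, p2, p7) → 37.0710
  f7: (p4, p5, p7) → 11.6639
  f8: (p4, p2, p6) → 40.3733
  f9: (p4, p5, p6) → 8.8782
  f10: (p9, p6, p0) → 1.6372
  f11: (p9, p5, p6) → 2.1158
  f12: (p3, p5, p1) → 16.2723
  f13: (p3, p8, p0) → 28.0665
  f14: (p3, p8, p1) → 15.3826
  f15: (p3, p9, p0) → 55.1551
  f16: (p3, p9, p5) → 40.4978
Σ area = 531.072

Euler characteristic 10−24+16 = 2 ✓

facets=16 area=531.072


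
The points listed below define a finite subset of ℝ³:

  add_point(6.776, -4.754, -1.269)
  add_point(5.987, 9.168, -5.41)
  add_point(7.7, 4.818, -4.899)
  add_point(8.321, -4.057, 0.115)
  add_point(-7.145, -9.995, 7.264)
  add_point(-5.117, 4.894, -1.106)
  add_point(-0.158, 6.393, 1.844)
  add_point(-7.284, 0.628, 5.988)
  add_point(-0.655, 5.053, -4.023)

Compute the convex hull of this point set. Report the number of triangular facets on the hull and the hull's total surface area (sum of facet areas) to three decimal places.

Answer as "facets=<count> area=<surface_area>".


facets=14 area=577.180

Points on the hull: [0, 1, 2, 3, 4, 5, 6, 7, 8] (9 of 9).

Facet areas (half cross-product norm):
  f1: (p4, p3, p7) → 89.9563
  f2: (p5, p4, p7) → 36.9456
  f3: (p6, p3, p7) → 68.1419
  f4: (p6, p1, p3) → 64.7781
  f5: (p6, p5, p7) → 25.4360
  f6: (p6, p5, p1) → 28.7699
  f7: (p8, p5, p1) → 12.3710
  f8: (p8, p5, p4) → 42.2232
  f9: (p2, p1, p3) → 11.4364
  f10: (p2, p8, p1) → 18.3068
  f11: (p0, p4, p3) → 17.5347
  f12: (p0, p8, p4) → 107.1650
  f13: (p0, p2, p3) → 11.1405
  f14: (p0, p2, p8) → 42.9749
Σ area = 577.180

Euler characteristic 9−21+14 = 2 ✓


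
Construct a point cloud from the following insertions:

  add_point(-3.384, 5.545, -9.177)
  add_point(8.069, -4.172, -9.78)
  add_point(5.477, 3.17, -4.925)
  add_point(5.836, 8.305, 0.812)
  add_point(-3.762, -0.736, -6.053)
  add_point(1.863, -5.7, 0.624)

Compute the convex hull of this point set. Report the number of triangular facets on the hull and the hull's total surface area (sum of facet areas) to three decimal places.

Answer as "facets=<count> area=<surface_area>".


facets=8 area=404.565

6 of the 6 inputs are extreme points: [0, 1, 2, 3, 4, 5].

Per-facet area ½‖(b−a)×(c−a)‖:
  f1: (p5, p1, p4) → 57.5804
  f2: (p5, p3, p4) → 69.4096
  f3: (p5, p3, p1) → 86.1058
  f4: (p0, p1, p4) → 45.1288
  f5: (p0, p3, p4) → 48.4459
  f6: (p2, p3, p1) → 14.3682
  f7: (p2, p0, p1) → 45.3247
  f8: (p2, p0, p3) → 38.2016
Σ area = 404.565

Euler characteristic 6−12+8 = 2 ✓


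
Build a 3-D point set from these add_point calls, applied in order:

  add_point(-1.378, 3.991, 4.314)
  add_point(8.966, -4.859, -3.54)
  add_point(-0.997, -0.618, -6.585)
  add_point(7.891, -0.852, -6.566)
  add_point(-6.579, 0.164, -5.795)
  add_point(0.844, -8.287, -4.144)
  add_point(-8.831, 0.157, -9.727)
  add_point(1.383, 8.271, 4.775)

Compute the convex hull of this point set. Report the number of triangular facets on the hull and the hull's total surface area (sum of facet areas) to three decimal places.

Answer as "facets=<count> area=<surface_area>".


7 of the 8 inputs are extreme points: [0, 1, 3, 4, 5, 6, 7].

Area of each hull facet:
  f1: (p3, p7, p6) → 129.5433
  f2: (p3, p7, p1) → 40.6743
  f3: (p3, p5, p6) → 73.5873
  f4: (p3, p5, p1) → 22.6320
  f5: (p0, p7, p6) → 35.7236
  f6: (p0, p7, p1) → 39.6636
  f7: (p0, p5, p1) → 64.9857
  f8: (p4, p5, p6) → 23.0099
  f9: (p4, p0, p6) → 8.7081
  f10: (p4, p0, p5) → 67.2125
Σ area = 505.740

Check V−E+F: 7 − 15 + 10 = 2.

facets=10 area=505.740


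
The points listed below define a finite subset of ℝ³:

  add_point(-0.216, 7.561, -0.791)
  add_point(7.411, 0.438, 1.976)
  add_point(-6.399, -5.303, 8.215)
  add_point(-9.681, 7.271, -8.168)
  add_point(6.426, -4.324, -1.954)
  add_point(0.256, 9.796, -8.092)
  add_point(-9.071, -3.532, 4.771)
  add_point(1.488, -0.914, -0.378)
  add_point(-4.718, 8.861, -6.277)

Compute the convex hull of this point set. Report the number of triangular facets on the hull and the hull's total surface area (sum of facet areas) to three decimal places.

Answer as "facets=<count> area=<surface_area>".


8 of the 9 inputs are extreme points: [0, 1, 2, 3, 4, 5, 6, 8].

Per-facet area ½‖(b−a)×(c−a)‖:
  f1: (p4, p2, p1) → 49.9896
  f2: (p4, p5, p3) → 84.0229
  f3: (p4, p5, p1) → 48.4328
  f4: (p0, p2, p1) → 84.2387
  f5: (p0, p5, p1) → 37.9605
  f6: (p6, p4, p3) → 138.3894
  f7: (p6, p4, p2) → 38.5530
  f8: (p6, p0, p3) → 88.5592
  f9: (p6, p0, p2) → 35.0552
  f10: (p8, p5, p3) → 9.6359
  f11: (p8, p0, p3) → 12.8496
  f12: (p8, p0, p5) → 18.5671
Σ area = 646.254

Euler: V−E+F = 8−18+12 = 2.

facets=12 area=646.254


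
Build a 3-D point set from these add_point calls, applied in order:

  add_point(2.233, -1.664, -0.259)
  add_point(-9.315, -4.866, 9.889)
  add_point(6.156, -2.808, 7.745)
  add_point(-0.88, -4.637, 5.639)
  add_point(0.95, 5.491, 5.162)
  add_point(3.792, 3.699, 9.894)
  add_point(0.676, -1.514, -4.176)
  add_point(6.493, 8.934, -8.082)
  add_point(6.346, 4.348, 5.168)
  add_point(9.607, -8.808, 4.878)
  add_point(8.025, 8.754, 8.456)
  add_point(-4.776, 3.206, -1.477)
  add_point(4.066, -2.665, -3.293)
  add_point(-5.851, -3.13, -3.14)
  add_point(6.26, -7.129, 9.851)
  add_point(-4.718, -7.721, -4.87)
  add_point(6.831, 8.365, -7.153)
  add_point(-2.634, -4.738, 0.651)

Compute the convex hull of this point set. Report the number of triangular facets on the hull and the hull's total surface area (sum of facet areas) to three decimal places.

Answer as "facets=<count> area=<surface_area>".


Extreme-point indices: [1, 4, 5, 7, 9, 10, 11, 12, 13, 14, 15, 16] — 12 of 18 on the boundary.

Triangle areas on the boundary:
  f1: (p15, p9, p1) → 131.2152
  f2: (p14, p9, p1) → 40.1553
  f3: (p14, p5, p1) → 81.5312
  f4: (p11, p4, p1) → 64.5779
  f5: (p12, p7, p9) → 56.3265
  f6: (p12, p15, p9) → 57.6509
  f7: (p12, p15, p7) → 54.6436
  f8: (p10, p11, p7) → 108.9417
  f9: (p10, p11, p4) → 15.7822
  f10: (p10, p5, p1) → 18.7642
  f11: (p10, p4, p1) → 46.2606
  f12: (p10, p14, p9) → 49.4496
  f13: (p10, p14, p5) → 30.2520
  f14: (p13, p15, p7) → 42.1110
  f15: (p13, p11, p7) → 43.4849
  f16: (p13, p15, p1) → 32.9489
  f17: (p13, p11, p1) → 44.9827
  f18: (p16, p7, p9) → 5.0749
  f19: (p16, p10, p9) → 137.5576
  f20: (p16, p10, p7) → 5.0855
Σ area = 1066.797

Euler: V−E+F = 12−30+20 = 2.

facets=20 area=1066.797


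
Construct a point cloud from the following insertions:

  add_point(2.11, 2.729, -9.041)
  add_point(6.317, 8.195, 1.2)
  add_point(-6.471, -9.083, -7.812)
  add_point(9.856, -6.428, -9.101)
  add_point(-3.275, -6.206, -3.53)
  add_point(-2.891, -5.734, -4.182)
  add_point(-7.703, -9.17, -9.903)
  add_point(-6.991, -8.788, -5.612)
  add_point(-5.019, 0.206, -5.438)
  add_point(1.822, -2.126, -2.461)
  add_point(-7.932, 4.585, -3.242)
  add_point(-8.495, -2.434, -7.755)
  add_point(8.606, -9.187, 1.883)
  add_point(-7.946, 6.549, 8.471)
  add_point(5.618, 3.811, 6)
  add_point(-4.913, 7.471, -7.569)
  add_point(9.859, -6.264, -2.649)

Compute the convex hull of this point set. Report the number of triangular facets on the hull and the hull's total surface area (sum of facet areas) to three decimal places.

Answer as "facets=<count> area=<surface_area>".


Hull vertices (13/17): indices [0, 1, 2, 3, 6, 7, 10, 11, 12, 13, 14, 15, 16].

Area of each hull facet:
  f1: (p14, p1, p16) → 45.5679
  f2: (p14, p13, p1) → 45.7142
  f3: (p3, p1, p16) → 47.7198
  f4: (p3, p0, p1) → 73.4922
  f5: (p15, p13, p1) → 103.9111
  f6: (p15, p0, p1) → 52.7893
  f7: (p12, p7, p13) → 175.3709
  f8: (p12, p14, p16) → 37.8448
  f9: (p12, p14, p13) → 88.1029
  f10: (p12, p3, p16) → 10.6051
  f11: (p2, p12, p7) → 19.2932
  f12: (p10, p13, p11) → 36.8307
  f13: (p10, p15, p11) → 25.1195
  f14: (p10, p15, p13) → 27.7094
  f15: (p6, p12, p3) → 100.8187
  f16: (p6, p2, p12) → 9.8316
  f17: (p6, p3, p0) → 91.1568
  f18: (p6, p15, p11) → 19.2658
  f19: (p6, p15, p0) → 66.1938
  f20: (p6, p2, p7) → 1.9216
  f21: (p6, p13, p11) → 45.8647
  f22: (p6, p7, p13) → 31.5389
Σ area = 1156.663

Check V−E+F: 13 − 33 + 22 = 2.

facets=22 area=1156.663


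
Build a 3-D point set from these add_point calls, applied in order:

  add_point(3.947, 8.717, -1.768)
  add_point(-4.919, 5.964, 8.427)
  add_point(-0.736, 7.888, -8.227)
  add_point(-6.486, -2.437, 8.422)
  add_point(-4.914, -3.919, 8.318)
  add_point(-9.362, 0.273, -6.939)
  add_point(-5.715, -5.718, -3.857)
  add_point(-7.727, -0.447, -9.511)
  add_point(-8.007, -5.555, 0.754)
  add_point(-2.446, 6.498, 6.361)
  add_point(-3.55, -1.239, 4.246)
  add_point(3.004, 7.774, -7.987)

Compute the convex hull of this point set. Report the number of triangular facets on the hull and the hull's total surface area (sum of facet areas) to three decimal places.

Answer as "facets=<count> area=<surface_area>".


facets=18 area=639.559

Extreme-point indices: [0, 1, 2, 3, 4, 5, 6, 7, 8, 9, 11] — 11 of 12 on the boundary.

Area of each hull facet:
  f1: (p11, p6, p0) → 52.6950
  f2: (p3, p1, p5) → 67.1612
  f3: (p7, p11, p6) → 53.9318
  f4: (p2, p1, p0) → 54.1888
  f5: (p2, p11, p0) → 11.6682
  f6: (p2, p1, p5) → 93.2902
  f7: (p2, p7, p5) → 17.1190
  f8: (p2, p7, p11) → 16.0969
  f9: (p8, p3, p5) → 34.9622
  f10: (p8, p7, p5) → 13.7168
  f11: (p8, p7, p6) → 17.8112
  f12: (p4, p6, p0) → 103.7555
  f13: (p4, p3, p1) → 7.7769
  f14: (p4, p8, p6) → 16.2510
  f15: (p4, p8, p3) → 8.9752
  f16: (p9, p1, p0) → 3.6021
  f17: (p9, p4, p0) → 50.6129
  f18: (p9, p4, p1) → 15.9439
Σ area = 639.559

Euler characteristic 11−27+18 = 2 ✓


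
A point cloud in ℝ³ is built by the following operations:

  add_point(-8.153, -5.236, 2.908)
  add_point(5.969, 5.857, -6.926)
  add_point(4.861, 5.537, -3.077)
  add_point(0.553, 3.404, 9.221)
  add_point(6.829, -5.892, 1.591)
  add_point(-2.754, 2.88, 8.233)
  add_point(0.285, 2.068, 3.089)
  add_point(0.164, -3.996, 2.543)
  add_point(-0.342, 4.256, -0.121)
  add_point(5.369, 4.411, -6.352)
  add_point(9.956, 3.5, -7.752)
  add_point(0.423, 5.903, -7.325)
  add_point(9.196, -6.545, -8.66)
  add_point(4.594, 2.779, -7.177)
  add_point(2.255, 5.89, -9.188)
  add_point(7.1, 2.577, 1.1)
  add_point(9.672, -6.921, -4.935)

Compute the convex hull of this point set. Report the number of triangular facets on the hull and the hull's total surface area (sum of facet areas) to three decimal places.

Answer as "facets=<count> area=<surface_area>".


Extreme-point indices: [0, 1, 2, 3, 4, 5, 10, 11, 12, 14, 15, 16] — 12 of 17 on the boundary.

Area of each hull facet:
  f1: (p4, p16, p0) → 47.5224
  f2: (p4, p3, p0) → 85.9730
  f3: (p5, p3, p0) → 13.7344
  f4: (p12, p16, p10) → 19.0865
  f5: (p12, p14, p10) → 40.5542
  f6: (p12, p16, p0) → 35.4906
  f7: (p12, p14, p0) → 133.7884
  f8: (p1, p14, p10) → 7.8921
  f9: (p15, p4, p3) → 44.4030
  f10: (p15, p16, p10) → 47.2688
  f11: (p15, p4, p16) → 30.4306
  f12: (p11, p14, p0) → 14.7042
  f13: (p11, p5, p0) → 87.3807
  f14: (p11, p5, p3) → 28.1669
  f15: (p11, p1, p14) → 5.5318
  f16: (p2, p11, p3) → 36.9259
  f17: (p2, p11, p1) → 10.9325
  f18: (p2, p15, p3) → 28.0000
  f19: (p2, p1, p10) → 8.8109
  f20: (p2, p15, p10) → 20.1125
Σ area = 746.709

Euler: V−E+F = 12−30+20 = 2.

facets=20 area=746.709


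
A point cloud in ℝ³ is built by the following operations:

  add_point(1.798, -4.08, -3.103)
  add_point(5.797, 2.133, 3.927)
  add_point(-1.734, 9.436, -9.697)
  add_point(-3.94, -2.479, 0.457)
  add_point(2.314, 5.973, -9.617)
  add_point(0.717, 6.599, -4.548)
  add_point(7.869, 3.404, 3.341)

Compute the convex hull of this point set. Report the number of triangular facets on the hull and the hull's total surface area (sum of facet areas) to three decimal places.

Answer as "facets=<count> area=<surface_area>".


facets=10 area=336.654

7 of the 7 inputs are extreme points: [0, 1, 2, 3, 4, 5, 6].

Facet areas (half cross-product norm):
  f1: (p0, p2, p3) → 52.8050
  f2: (p4, p2, p6) → 34.5627
  f3: (p4, p0, p6) → 67.0745
  f4: (p4, p0, p2) → 27.2735
  f5: (p1, p0, p3) → 34.8741
  f6: (p1, p0, p6) → 11.2337
  f7: (p5, p2, p6) → 11.1388
  f8: (p5, p1, p6) → 13.5562
  f9: (p5, p2, p3) → 30.1265
  f10: (p5, p1, p3) → 54.0095
Σ area = 336.654

Euler characteristic 7−15+10 = 2 ✓


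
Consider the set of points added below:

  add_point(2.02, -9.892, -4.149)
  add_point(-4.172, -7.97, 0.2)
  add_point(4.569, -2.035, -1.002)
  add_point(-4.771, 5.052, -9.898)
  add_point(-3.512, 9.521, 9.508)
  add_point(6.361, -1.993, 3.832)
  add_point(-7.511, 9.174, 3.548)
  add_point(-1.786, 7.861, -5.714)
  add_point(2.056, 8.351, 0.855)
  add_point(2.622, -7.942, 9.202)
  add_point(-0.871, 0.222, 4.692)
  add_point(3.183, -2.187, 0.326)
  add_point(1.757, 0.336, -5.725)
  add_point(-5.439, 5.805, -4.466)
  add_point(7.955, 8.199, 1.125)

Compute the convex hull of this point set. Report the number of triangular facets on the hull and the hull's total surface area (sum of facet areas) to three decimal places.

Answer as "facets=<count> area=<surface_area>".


Points on the hull: [0, 1, 3, 4, 5, 6, 7, 9, 12, 14] (10 of 15).

Triangle areas on the boundary:
  f1: (p7, p14, p6) → 65.1705
  f2: (p7, p3, p6) → 29.5121
  f3: (p7, p3, p14) → 18.8747
  f4: (p12, p0, p14) → 52.7903
  f5: (p12, p3, p14) → 52.6437
  f6: (p12, p3, p0) → 37.4863
  f7: (p4, p14, p6) → 51.2041
  f8: (p4, p9, p14) → 123.0096
  f9: (p1, p9, p0) → 44.0005
  f10: (p1, p3, p6) → 111.0694
  f11: (p1, p3, p0) → 63.9172
  f12: (p1, p4, p6) → 63.5866
  f13: (p1, p4, p9) → 102.6034
  f14: (p5, p0, p14) → 55.1208
  f15: (p5, p9, p14) → 24.0515
  f16: (p5, p9, p0) → 52.2501
Σ area = 947.291

Check V−E+F: 10 − 24 + 16 = 2.

facets=16 area=947.291


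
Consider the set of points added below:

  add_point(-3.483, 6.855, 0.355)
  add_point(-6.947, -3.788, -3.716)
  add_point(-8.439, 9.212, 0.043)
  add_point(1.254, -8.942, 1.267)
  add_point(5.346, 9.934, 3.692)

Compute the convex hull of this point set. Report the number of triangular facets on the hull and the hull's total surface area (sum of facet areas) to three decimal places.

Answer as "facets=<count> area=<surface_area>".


Hull vertices (5/5): indices [0, 1, 2, 3, 4].

Facet areas (half cross-product norm):
  f1: (p3, p4, p2) → 133.2539
  f2: (p1, p3, p2) → 67.6970
  f3: (p1, p3, p4) → 102.8261
  f4: (p0, p4, p2) → 19.8046
  f5: (p0, p1, p2) → 32.5639
  f6: (p0, p1, p4) → 44.8938
Σ area = 401.039

Check V−E+F: 5 − 9 + 6 = 2.

facets=6 area=401.039


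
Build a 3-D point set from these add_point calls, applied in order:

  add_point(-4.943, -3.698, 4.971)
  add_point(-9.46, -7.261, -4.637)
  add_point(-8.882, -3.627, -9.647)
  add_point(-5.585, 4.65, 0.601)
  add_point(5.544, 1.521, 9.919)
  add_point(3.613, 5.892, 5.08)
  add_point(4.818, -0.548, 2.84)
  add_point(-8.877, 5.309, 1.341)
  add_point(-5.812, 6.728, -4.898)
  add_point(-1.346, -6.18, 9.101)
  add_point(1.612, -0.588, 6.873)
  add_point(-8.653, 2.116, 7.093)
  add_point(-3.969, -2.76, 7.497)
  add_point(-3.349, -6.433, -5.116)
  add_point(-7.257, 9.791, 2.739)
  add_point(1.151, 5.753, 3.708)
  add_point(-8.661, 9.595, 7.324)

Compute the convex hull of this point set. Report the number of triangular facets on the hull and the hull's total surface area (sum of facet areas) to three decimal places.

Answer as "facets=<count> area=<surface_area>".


facets=20 area=852.091

Hull vertices (12/17): indices [1, 2, 4, 5, 6, 7, 8, 9, 11, 13, 14, 16].

Triangle areas on the boundary:
  f1: (p13, p2, p1) → 18.6976
  f2: (p9, p11, p1) → 80.9582
  f3: (p9, p13, p1) → 44.3205
  f4: (p16, p9, p4) → 83.6340
  f5: (p16, p9, p11) → 28.5873
  f6: (p16, p11, p1) → 42.8905
  f7: (p5, p8, p14) → 48.9761
  f8: (p5, p16, p4) → 41.8094
  f9: (p5, p16, p14) → 28.2115
  f10: (p6, p13, p2) → 37.1720
  f11: (p6, p8, p2) → 88.5983
  f12: (p6, p5, p8) → 47.5240
  f13: (p6, p5, p4) → 21.3997
  f14: (p6, p9, p4) → 36.0093
  f15: (p6, p9, p13) → 64.8013
  f16: (p7, p16, p14) → 11.8060
  f17: (p7, p8, p14) → 17.5698
  f18: (p7, p8, p2) → 41.7612
  f19: (p7, p2, p1) → 42.5476
  f20: (p7, p16, p1) → 24.8169
Σ area = 852.091

Euler characteristic 12−30+20 = 2 ✓


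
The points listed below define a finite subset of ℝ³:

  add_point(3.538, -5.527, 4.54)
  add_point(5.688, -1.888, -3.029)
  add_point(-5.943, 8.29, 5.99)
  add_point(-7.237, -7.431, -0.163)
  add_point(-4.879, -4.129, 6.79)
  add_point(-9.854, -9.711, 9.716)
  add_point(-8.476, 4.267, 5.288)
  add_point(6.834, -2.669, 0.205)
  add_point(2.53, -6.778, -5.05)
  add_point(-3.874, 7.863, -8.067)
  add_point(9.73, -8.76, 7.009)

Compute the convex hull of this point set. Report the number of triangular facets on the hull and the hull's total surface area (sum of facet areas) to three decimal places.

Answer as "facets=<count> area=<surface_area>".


Extreme-point indices: [1, 2, 3, 5, 6, 7, 8, 9, 10] — 9 of 11 on the boundary.

Facet areas (half cross-product norm):
  f1: (p2, p10, p5) → 178.6080
  f2: (p8, p10, p5) → 129.8857
  f3: (p6, p2, p5) → 21.2334
  f4: (p6, p9, p2) → 34.0075
  f5: (p3, p8, p5) → 43.1573
  f6: (p3, p8, p9) → 86.8846
  f7: (p3, p6, p5) → 66.1521
  f8: (p3, p6, p9) → 92.7177
  f9: (p1, p8, p10) → 39.4936
  f10: (p1, p8, p9) → 44.6996
  f11: (p7, p9, p2) → 113.3306
  f12: (p7, p1, p9) → 18.7618
  f13: (p7, p2, p10) → 78.9488
  f14: (p7, p1, p10) → 7.6098
Σ area = 955.491

Euler: V−E+F = 9−21+14 = 2.

facets=14 area=955.491


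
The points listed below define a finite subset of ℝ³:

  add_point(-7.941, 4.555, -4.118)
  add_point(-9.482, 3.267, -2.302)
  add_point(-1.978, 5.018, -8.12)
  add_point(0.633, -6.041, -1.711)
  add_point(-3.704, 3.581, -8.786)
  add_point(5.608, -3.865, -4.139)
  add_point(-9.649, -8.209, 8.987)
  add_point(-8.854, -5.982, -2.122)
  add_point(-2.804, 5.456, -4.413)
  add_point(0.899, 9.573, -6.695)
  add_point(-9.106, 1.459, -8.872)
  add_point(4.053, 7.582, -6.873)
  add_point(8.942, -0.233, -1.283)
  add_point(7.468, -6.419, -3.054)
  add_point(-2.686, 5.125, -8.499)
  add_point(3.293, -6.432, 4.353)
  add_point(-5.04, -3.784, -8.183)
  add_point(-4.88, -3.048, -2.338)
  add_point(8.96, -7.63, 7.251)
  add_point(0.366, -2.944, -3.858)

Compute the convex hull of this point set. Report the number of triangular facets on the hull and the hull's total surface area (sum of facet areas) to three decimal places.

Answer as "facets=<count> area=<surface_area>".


facets=22 area=982.535

13 of the 20 inputs are extreme points: [0, 1, 4, 6, 7, 9, 10, 11, 12, 13, 14, 16, 18].

Facet areas (half cross-product norm):
  f1: (p9, p18, p6) → 212.5905
  f2: (p1, p9, p6) → 83.5713
  f3: (p1, p10, p6) → 47.9853
  f4: (p7, p10, p6) → 34.2141
  f5: (p7, p16, p10) → 24.9840
  f6: (p4, p16, p10) → 18.5768
  f7: (p0, p10, p9) → 29.5978
  f8: (p0, p1, p9) → 6.9443
  f9: (p0, p1, p10) → 7.7103
  f10: (p13, p7, p16) → 51.3018
  f11: (p13, p18, p6) → 97.8988
  f12: (p13, p7, p6) → 92.2007
  f13: (p14, p10, p9) → 9.5796
  f14: (p14, p4, p10) → 3.1845
  f15: (p11, p4, p16) → 27.4149
  f16: (p11, p13, p16) → 89.8970
  f17: (p11, p14, p4) → 4.0561
  f18: (p11, p14, p9) → 11.1346
  f19: (p12, p13, p18) → 33.9869
  f20: (p12, p11, p13) → 31.9719
  f21: (p12, p9, p18) → 50.3041
  f22: (p12, p11, p9) → 13.4304
Σ area = 982.535

Euler: V−E+F = 13−33+22 = 2.


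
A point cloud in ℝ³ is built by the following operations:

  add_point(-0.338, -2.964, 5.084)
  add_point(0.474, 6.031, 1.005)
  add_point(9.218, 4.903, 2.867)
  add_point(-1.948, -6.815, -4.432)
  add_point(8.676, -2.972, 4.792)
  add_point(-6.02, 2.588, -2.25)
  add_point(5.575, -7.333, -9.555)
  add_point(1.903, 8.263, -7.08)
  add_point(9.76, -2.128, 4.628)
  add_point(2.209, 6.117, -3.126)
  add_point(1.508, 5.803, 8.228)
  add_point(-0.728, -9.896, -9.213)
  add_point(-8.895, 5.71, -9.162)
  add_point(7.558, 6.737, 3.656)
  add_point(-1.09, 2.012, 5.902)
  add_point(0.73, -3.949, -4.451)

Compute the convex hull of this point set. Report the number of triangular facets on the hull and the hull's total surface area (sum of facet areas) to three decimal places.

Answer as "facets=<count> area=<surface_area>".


Extreme-point indices: [0, 2, 3, 4, 5, 6, 7, 8, 10, 11, 12, 13, 14] — 13 of 16 on the boundary.

Per-facet area ½‖(b−a)×(c−a)‖:
  f1: (p6, p11, p12) → 59.7237
  f2: (p6, p7, p12) → 91.4755
  f3: (p3, p11, p12) → 42.1332
  f4: (p3, p0, p11) → 12.0935
  f5: (p4, p0, p11) → 71.6695
  f6: (p4, p6, p8) → 10.3302
  f7: (p4, p6, p11) → 50.5376
  f8: (p5, p3, p12) → 40.4531
  f9: (p5, p3, p0) → 48.2424
  f10: (p10, p4, p8) → 8.1777
  f11: (p10, p4, p0) → 42.0946
  f12: (p10, p7, p12) → 86.8939
  f13: (p10, p5, p12) → 33.8012
  f14: (p13, p10, p8) → 35.0916
  f15: (p13, p10, p7) → 46.0053
  f16: (p14, p5, p0) → 24.3307
  f17: (p14, p10, p0) → 9.1619
  f18: (p14, p10, p5) → 19.6308
  f19: (p2, p6, p7) → 100.0657
  f20: (p2, p13, p7) → 15.7682
  f21: (p2, p6, p8) → 56.7807
  f22: (p2, p13, p8) → 7.1112
Σ area = 911.572

Euler: V−E+F = 13−33+22 = 2.

facets=22 area=911.572


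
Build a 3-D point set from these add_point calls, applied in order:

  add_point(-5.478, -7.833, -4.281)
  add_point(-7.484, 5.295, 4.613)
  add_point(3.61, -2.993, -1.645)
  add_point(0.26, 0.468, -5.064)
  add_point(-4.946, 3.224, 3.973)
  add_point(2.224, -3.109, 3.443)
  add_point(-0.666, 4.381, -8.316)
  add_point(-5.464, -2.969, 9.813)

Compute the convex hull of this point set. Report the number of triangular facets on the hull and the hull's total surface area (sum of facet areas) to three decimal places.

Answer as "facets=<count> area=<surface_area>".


Hull vertices (6/8): indices [0, 1, 2, 5, 6, 7].

Per-facet area ½‖(b−a)×(c−a)‖:
  f1: (p6, p0, p1) → 93.5500
  f2: (p6, p0, p2) → 56.5786
  f3: (p7, p0, p1) → 72.4616
  f4: (p5, p0, p2) → 28.0308
  f5: (p5, p7, p0) → 59.1612
  f6: (p5, p6, p2) → 24.6282
  f7: (p5, p7, p1) → 49.0958
  f8: (p5, p6, p1) → 83.2689
Σ area = 466.775

Euler characteristic 6−12+8 = 2 ✓

facets=8 area=466.775


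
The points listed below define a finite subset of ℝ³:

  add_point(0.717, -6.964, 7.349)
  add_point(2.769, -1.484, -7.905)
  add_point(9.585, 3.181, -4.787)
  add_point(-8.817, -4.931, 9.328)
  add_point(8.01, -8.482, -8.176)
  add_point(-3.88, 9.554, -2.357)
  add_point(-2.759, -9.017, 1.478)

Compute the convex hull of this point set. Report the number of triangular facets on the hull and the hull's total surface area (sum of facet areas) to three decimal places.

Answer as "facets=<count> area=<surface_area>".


facets=10 area=757.755

Points on the hull: [0, 1, 2, 3, 4, 5, 6] (7 of 7).

Facet areas (half cross-product norm):
  f1: (p6, p5, p3) → 98.4126
  f2: (p0, p5, p3) → 93.5710
  f3: (p0, p5, p2) → 130.2137
  f4: (p0, p4, p2) → 101.2595
  f5: (p0, p6, p3) → 34.3591
  f6: (p0, p6, p4) → 50.7543
  f7: (p1, p6, p5) → 92.8448
  f8: (p1, p6, p4) → 56.9360
  f9: (p1, p5, p2) → 60.8074
  f10: (p1, p4, p2) → 38.5961
Σ area = 757.755

Euler characteristic 7−15+10 = 2 ✓


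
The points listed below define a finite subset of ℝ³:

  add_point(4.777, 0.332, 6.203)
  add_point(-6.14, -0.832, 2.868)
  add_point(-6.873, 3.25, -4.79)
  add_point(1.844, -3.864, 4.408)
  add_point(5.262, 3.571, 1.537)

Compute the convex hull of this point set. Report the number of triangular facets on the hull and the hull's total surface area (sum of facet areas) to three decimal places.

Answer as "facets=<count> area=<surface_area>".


facets=6 area=215.445

Hull vertices (5/5): indices [0, 1, 2, 3, 4].

Per-facet area ½‖(b−a)×(c−a)‖:
  f1: (p3, p4, p2) → 57.9489
  f2: (p0, p3, p4) → 15.1028
  f3: (p1, p4, p2) → 52.6133
  f4: (p1, p0, p4) → 32.5439
  f5: (p1, p3, p2) → 34.6788
  f6: (p1, p0, p3) → 22.5569
Σ area = 215.445

Check V−E+F: 5 − 9 + 6 = 2.


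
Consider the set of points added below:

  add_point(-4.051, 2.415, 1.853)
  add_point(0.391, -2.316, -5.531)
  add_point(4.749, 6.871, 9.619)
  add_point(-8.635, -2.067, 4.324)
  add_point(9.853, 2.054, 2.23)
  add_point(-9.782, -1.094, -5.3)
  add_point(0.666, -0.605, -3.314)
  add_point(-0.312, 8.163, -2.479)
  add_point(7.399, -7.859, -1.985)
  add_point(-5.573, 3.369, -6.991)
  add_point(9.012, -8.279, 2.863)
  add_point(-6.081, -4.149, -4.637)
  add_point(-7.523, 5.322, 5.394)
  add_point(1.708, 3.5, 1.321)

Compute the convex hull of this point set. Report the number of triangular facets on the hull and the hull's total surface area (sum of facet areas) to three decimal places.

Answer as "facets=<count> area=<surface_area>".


facets=18 area=859.617

11 of the 14 inputs are extreme points: [1, 2, 3, 4, 5, 7, 8, 9, 10, 11, 12].

Area of each hull facet:
  f1: (p2, p10, p4) → 48.8324
  f2: (p3, p2, p10) → 133.3977
  f3: (p11, p3, p5) → 22.5943
  f4: (p11, p3, p10) → 82.2275
  f5: (p8, p10, p4) → 26.4507
  f6: (p8, p1, p4) → 51.8635
  f7: (p8, p11, p10) → 31.6810
  f8: (p8, p11, p1) → 28.4145
  f9: (p12, p3, p5) → 36.6986
  f10: (p12, p3, p2) → 47.0585
  f11: (p7, p1, p4) → 63.7404
  f12: (p7, p2, p4) → 60.7160
  f13: (p7, p12, p2) → 65.7597
  f14: (p9, p7, p1) → 34.8498
  f15: (p9, p11, p5) → 15.4087
  f16: (p9, p11, p1) → 25.0099
  f17: (p9, p12, p5) → 39.0580
  f18: (p9, p7, p12) → 45.8558
Σ area = 859.617

Check V−E+F: 11 − 27 + 18 = 2.


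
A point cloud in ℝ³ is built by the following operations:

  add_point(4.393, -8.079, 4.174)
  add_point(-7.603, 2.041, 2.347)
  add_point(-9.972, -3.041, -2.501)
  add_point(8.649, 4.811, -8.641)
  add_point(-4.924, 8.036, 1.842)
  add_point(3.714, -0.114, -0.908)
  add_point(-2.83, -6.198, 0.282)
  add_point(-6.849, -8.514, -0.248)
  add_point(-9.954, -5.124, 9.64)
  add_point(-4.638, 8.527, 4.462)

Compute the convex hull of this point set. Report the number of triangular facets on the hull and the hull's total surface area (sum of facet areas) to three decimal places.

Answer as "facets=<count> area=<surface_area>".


Points on the hull: [0, 1, 2, 3, 4, 7, 8, 9] (8 of 10).

Per-facet area ½‖(b−a)×(c−a)‖:
  f1: (p0, p9, p3) → 154.1043
  f2: (p0, p8, p9) → 117.1415
  f3: (p4, p3, p2) → 112.5900
  f4: (p4, p9, p3) → 19.7186
  f5: (p1, p8, p2) → 38.7382
  f6: (p1, p8, p9) → 34.0738
  f7: (p1, p4, p2) → 17.3350
  f8: (p1, p4, p9) → 8.7469
  f9: (p7, p8, p2) → 36.3637
  f10: (p7, p0, p8) → 65.7063
  f11: (p7, p3, p2) → 70.6675
  f12: (p7, p0, p3) → 112.8196
Σ area = 788.005

Check V−E+F: 8 − 18 + 12 = 2.

facets=12 area=788.005


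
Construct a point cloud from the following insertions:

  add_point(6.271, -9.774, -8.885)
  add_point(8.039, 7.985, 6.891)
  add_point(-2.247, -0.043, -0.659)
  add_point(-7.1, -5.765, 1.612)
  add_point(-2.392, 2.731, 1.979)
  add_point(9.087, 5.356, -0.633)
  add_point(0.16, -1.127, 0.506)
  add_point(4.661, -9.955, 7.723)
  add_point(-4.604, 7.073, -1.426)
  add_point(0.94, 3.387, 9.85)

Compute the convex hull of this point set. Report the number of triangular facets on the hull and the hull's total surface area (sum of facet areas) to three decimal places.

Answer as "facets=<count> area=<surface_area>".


facets=10 area=890.133

Points on the hull: [0, 1, 3, 5, 7, 8, 9] (7 of 10).

Facet areas (half cross-product norm):
  f1: (p7, p0, p3) → 108.2374
  f2: (p7, p0, p5) → 130.4505
  f3: (p9, p7, p3) → 87.2258
  f4: (p8, p0, p3) → 117.0479
  f5: (p8, p0, p5) → 120.2961
  f6: (p8, p9, p3) → 81.1218
  f7: (p1, p7, p5) → 71.0347
  f8: (p1, p9, p7) → 61.1305
  f9: (p1, p8, p5) → 55.1759
  f10: (p1, p8, p9) → 58.4120
Σ area = 890.133

Euler: V−E+F = 7−15+10 = 2.


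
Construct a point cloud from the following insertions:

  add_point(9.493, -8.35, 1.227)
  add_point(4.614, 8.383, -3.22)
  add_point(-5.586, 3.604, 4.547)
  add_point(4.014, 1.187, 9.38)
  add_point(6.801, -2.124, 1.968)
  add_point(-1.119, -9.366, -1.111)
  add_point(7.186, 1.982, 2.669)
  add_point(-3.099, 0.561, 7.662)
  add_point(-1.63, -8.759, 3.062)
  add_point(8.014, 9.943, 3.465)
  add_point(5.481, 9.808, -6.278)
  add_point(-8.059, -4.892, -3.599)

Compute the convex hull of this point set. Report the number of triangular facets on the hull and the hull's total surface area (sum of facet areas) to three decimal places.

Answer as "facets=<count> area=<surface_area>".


facets=14 area=845.466

Extreme-point indices: [0, 2, 3, 5, 7, 8, 9, 10, 11] — 9 of 12 on the boundary.

Per-facet area ½‖(b−a)×(c−a)‖:
  f1: (p10, p9, p0) → 92.5022
  f2: (p8, p7, p11) → 52.1292
  f3: (p3, p9, p0) → 77.0546
  f4: (p3, p8, p0) → 68.3173
  f5: (p3, p8, p7) → 38.5101
  f6: (p2, p10, p11) → 100.2122
  f7: (p2, p7, p11) → 30.0235
  f8: (p2, p10, p9) → 74.7095
  f9: (p2, p3, p9) → 61.9744
  f10: (p2, p3, p7) → 15.0805
  f11: (p5, p8, p11) → 18.1998
  f12: (p5, p8, p0) → 23.0473
  f13: (p5, p10, p11) → 86.2774
  f14: (p5, p10, p0) → 107.4276
Σ area = 845.466

Euler characteristic 9−21+14 = 2 ✓


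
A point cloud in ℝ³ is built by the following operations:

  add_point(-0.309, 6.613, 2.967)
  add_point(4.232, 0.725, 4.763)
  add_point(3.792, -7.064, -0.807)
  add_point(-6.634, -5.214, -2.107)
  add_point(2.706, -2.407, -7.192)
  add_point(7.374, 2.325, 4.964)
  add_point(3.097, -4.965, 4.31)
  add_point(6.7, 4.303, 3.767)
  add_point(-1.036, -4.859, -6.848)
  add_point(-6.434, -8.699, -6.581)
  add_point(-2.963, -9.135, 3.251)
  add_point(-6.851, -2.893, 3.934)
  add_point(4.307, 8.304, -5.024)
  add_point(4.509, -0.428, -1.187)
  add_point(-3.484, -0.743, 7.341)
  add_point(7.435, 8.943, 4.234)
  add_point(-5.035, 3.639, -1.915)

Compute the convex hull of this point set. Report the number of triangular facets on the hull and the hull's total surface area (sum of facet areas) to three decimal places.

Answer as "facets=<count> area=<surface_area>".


13 of the 17 inputs are extreme points: [0, 2, 3, 4, 5, 6, 9, 10, 11, 12, 14, 15, 16].

Triangle areas on the boundary:
  f1: (p14, p10, p11) → 19.3429
  f2: (p9, p10, p11) → 38.2429
  f3: (p9, p2, p10) → 41.6194
  f4: (p9, p2, p4) → 42.7705
  f5: (p12, p9, p4) → 46.2414
  f6: (p12, p9, p16) → 66.5895
  f7: (p5, p14, p15) → 36.6719
  f8: (p5, p2, p4) → 46.1968
  f9: (p5, p12, p15) → 32.5820
  f10: (p5, p12, p4) → 63.7839
  f11: (p0, p14, p15) → 32.6865
  f12: (p0, p12, p15) → 35.4400
  f13: (p0, p12, p16) → 34.2579
  f14: (p0, p16, p11) → 33.2056
  f15: (p0, p14, p11) → 23.2504
  f16: (p3, p16, p11) → 27.1044
  f17: (p3, p9, p11) → 5.3377
  f18: (p3, p9, p16) → 20.1365
  f19: (p6, p14, p10) → 29.6676
  f20: (p6, p5, p14) → 35.4696
  f21: (p6, p2, p10) → 20.1063
  f22: (p6, p5, p2) → 22.2895
Σ area = 752.993

Euler characteristic 13−33+22 = 2 ✓

facets=22 area=752.993


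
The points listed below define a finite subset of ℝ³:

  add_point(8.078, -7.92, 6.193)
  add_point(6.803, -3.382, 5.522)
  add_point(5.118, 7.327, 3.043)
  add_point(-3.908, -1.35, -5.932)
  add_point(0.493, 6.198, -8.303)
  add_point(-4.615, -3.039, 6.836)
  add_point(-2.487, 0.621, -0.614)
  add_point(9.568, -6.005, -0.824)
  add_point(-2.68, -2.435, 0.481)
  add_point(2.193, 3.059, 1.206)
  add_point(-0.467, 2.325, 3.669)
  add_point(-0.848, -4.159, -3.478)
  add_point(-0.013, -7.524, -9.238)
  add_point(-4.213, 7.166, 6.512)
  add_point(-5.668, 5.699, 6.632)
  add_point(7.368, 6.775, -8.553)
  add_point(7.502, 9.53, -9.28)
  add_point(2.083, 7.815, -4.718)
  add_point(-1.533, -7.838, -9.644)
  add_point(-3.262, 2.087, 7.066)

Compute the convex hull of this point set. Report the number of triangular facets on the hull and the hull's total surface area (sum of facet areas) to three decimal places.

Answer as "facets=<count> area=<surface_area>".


facets=24 area=961.015

14 of the 20 inputs are extreme points: [0, 1, 2, 3, 4, 5, 7, 12, 13, 14, 15, 16, 18, 19].

Facet areas (half cross-product norm):
  f1: (p2, p16, p7) → 91.7518
  f2: (p4, p18, p16) → 47.0523
  f3: (p12, p18, p16) → 12.3795
  f4: (p19, p5, p14) → 8.7446
  f5: (p3, p4, p14) → 65.2286
  f6: (p3, p4, p18) → 32.2439
  f7: (p3, p5, p14) → 56.1657
  f8: (p3, p5, p18) → 46.8548
  f9: (p15, p16, p7) → 7.2703
  f10: (p15, p12, p7) → 91.0121
  f11: (p15, p12, p16) → 11.4006
  f12: (p13, p19, p14) → 4.4177
  f13: (p13, p2, p16) → 54.3765
  f14: (p13, p4, p14) → 15.7093
  f15: (p13, p4, p16) → 56.7547
  f16: (p0, p2, p7) → 53.9590
  f17: (p0, p19, p5) → 35.9007
  f18: (p0, p13, p19) → 24.8080
  f19: (p0, p5, p18) → 112.9369
  f20: (p0, p12, p7) → 42.8315
  f21: (p0, p12, p18) → 10.5092
  f22: (p1, p13, p2) → 55.2939
  f23: (p1, p0, p2) → 3.7658
  f24: (p1, p0, p13) → 19.6474
Σ area = 961.015

Euler characteristic 14−36+24 = 2 ✓


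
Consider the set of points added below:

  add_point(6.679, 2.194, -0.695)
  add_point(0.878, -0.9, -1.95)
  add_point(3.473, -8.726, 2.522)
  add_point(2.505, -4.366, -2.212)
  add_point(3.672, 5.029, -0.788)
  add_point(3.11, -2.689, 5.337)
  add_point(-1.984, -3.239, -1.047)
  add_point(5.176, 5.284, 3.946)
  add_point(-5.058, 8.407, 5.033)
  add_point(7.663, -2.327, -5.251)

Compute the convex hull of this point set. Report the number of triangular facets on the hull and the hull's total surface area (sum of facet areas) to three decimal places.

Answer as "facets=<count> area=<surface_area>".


10 of the 10 inputs are extreme points: [0, 1, 2, 3, 4, 5, 6, 7, 8, 9].

Triangle areas on the boundary:
  f1: (p5, p2, p8) → 30.3229
  f2: (p7, p5, p8) → 44.9039
  f3: (p7, p5, p2) → 17.4323
  f4: (p6, p2, p8) → 49.3521
  f5: (p4, p7, p8) → 26.3254
  f6: (p3, p2, p9) → 18.4385
  f7: (p3, p6, p9) → 8.8867
  f8: (p3, p6, p2) → 15.4177
  f9: (p0, p4, p9) → 11.0093
  f10: (p0, p4, p7) → 10.0591
  f11: (p0, p2, p9) → 35.0066
  f12: (p0, p7, p2) → 33.4230
  f13: (p1, p6, p9) → 11.0721
  f14: (p1, p4, p9) → 25.3404
  f15: (p1, p6, p8) → 24.8384
  f16: (p1, p4, p8) → 36.6682
Σ area = 398.497

Check V−E+F: 10 − 24 + 16 = 2.

facets=16 area=398.497
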